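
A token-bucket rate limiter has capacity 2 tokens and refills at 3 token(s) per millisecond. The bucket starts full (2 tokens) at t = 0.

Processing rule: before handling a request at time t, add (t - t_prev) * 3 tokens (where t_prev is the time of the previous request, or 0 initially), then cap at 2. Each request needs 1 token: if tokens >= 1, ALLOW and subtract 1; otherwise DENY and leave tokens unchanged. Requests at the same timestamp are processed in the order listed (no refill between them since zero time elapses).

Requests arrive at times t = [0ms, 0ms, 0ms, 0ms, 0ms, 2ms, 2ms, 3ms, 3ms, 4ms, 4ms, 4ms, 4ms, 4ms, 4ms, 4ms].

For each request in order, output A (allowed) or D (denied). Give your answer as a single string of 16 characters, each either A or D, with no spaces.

Answer: AADDDAAAAAADDDDD

Derivation:
Simulating step by step:
  req#1 t=0ms: ALLOW
  req#2 t=0ms: ALLOW
  req#3 t=0ms: DENY
  req#4 t=0ms: DENY
  req#5 t=0ms: DENY
  req#6 t=2ms: ALLOW
  req#7 t=2ms: ALLOW
  req#8 t=3ms: ALLOW
  req#9 t=3ms: ALLOW
  req#10 t=4ms: ALLOW
  req#11 t=4ms: ALLOW
  req#12 t=4ms: DENY
  req#13 t=4ms: DENY
  req#14 t=4ms: DENY
  req#15 t=4ms: DENY
  req#16 t=4ms: DENY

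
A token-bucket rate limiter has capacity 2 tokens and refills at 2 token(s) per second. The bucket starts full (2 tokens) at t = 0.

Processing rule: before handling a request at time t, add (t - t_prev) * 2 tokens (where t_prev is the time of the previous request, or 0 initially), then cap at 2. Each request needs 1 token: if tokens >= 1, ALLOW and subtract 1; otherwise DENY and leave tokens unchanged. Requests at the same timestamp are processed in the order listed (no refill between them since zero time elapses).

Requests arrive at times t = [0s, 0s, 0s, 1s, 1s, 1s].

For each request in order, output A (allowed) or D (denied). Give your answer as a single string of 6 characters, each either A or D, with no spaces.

Simulating step by step:
  req#1 t=0s: ALLOW
  req#2 t=0s: ALLOW
  req#3 t=0s: DENY
  req#4 t=1s: ALLOW
  req#5 t=1s: ALLOW
  req#6 t=1s: DENY

Answer: AADAAD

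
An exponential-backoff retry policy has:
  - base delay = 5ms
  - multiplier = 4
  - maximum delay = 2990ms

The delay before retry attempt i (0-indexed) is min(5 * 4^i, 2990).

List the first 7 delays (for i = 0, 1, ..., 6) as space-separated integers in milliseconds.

Computing each delay:
  i=0: min(5*4^0, 2990) = 5
  i=1: min(5*4^1, 2990) = 20
  i=2: min(5*4^2, 2990) = 80
  i=3: min(5*4^3, 2990) = 320
  i=4: min(5*4^4, 2990) = 1280
  i=5: min(5*4^5, 2990) = 2990
  i=6: min(5*4^6, 2990) = 2990

Answer: 5 20 80 320 1280 2990 2990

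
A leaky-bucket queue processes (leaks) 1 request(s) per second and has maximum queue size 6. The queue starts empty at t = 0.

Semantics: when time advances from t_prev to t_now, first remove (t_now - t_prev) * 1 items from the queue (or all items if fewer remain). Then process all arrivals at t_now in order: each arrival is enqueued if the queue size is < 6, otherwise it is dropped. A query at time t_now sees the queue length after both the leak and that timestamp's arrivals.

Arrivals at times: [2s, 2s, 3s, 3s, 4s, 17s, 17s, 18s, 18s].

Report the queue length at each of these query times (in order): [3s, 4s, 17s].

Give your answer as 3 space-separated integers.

Answer: 3 3 2

Derivation:
Queue lengths at query times:
  query t=3s: backlog = 3
  query t=4s: backlog = 3
  query t=17s: backlog = 2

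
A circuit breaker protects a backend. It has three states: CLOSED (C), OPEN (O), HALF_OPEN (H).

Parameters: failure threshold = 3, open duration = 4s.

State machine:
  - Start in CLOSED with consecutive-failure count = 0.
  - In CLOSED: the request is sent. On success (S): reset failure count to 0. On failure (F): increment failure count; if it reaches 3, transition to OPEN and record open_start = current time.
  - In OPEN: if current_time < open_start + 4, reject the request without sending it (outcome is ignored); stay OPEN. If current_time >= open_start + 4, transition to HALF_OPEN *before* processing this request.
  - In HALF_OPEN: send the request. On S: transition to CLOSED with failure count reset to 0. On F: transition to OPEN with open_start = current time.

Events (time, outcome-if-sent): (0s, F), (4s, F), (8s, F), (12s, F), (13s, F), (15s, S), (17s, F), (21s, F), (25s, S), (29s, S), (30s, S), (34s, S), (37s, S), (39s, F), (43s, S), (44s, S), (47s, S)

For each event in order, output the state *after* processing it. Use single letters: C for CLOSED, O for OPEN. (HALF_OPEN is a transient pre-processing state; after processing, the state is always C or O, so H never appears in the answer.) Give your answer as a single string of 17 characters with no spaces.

Answer: CCOOOOOOCCCCCCCCC

Derivation:
State after each event:
  event#1 t=0s outcome=F: state=CLOSED
  event#2 t=4s outcome=F: state=CLOSED
  event#3 t=8s outcome=F: state=OPEN
  event#4 t=12s outcome=F: state=OPEN
  event#5 t=13s outcome=F: state=OPEN
  event#6 t=15s outcome=S: state=OPEN
  event#7 t=17s outcome=F: state=OPEN
  event#8 t=21s outcome=F: state=OPEN
  event#9 t=25s outcome=S: state=CLOSED
  event#10 t=29s outcome=S: state=CLOSED
  event#11 t=30s outcome=S: state=CLOSED
  event#12 t=34s outcome=S: state=CLOSED
  event#13 t=37s outcome=S: state=CLOSED
  event#14 t=39s outcome=F: state=CLOSED
  event#15 t=43s outcome=S: state=CLOSED
  event#16 t=44s outcome=S: state=CLOSED
  event#17 t=47s outcome=S: state=CLOSED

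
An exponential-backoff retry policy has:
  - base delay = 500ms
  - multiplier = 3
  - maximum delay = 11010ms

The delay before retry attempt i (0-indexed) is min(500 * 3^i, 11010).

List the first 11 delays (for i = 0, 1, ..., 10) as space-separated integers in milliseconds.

Computing each delay:
  i=0: min(500*3^0, 11010) = 500
  i=1: min(500*3^1, 11010) = 1500
  i=2: min(500*3^2, 11010) = 4500
  i=3: min(500*3^3, 11010) = 11010
  i=4: min(500*3^4, 11010) = 11010
  i=5: min(500*3^5, 11010) = 11010
  i=6: min(500*3^6, 11010) = 11010
  i=7: min(500*3^7, 11010) = 11010
  i=8: min(500*3^8, 11010) = 11010
  i=9: min(500*3^9, 11010) = 11010
  i=10: min(500*3^10, 11010) = 11010

Answer: 500 1500 4500 11010 11010 11010 11010 11010 11010 11010 11010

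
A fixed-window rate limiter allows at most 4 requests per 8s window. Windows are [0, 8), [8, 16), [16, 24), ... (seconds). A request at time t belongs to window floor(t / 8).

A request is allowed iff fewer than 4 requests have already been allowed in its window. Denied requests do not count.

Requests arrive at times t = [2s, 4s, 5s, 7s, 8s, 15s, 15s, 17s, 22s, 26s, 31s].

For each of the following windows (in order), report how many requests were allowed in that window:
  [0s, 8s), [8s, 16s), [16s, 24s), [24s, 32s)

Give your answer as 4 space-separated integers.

Processing requests:
  req#1 t=2s (window 0): ALLOW
  req#2 t=4s (window 0): ALLOW
  req#3 t=5s (window 0): ALLOW
  req#4 t=7s (window 0): ALLOW
  req#5 t=8s (window 1): ALLOW
  req#6 t=15s (window 1): ALLOW
  req#7 t=15s (window 1): ALLOW
  req#8 t=17s (window 2): ALLOW
  req#9 t=22s (window 2): ALLOW
  req#10 t=26s (window 3): ALLOW
  req#11 t=31s (window 3): ALLOW

Allowed counts by window: 4 3 2 2

Answer: 4 3 2 2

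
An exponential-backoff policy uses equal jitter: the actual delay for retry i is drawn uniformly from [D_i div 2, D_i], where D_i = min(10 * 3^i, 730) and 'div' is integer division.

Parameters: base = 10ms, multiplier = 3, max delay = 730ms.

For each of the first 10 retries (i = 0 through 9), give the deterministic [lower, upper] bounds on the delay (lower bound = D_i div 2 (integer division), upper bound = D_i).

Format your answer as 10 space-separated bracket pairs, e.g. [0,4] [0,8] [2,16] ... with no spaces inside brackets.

Computing bounds per retry:
  i=0: D_i=min(10*3^0,730)=10, bounds=[5,10]
  i=1: D_i=min(10*3^1,730)=30, bounds=[15,30]
  i=2: D_i=min(10*3^2,730)=90, bounds=[45,90]
  i=3: D_i=min(10*3^3,730)=270, bounds=[135,270]
  i=4: D_i=min(10*3^4,730)=730, bounds=[365,730]
  i=5: D_i=min(10*3^5,730)=730, bounds=[365,730]
  i=6: D_i=min(10*3^6,730)=730, bounds=[365,730]
  i=7: D_i=min(10*3^7,730)=730, bounds=[365,730]
  i=8: D_i=min(10*3^8,730)=730, bounds=[365,730]
  i=9: D_i=min(10*3^9,730)=730, bounds=[365,730]

Answer: [5,10] [15,30] [45,90] [135,270] [365,730] [365,730] [365,730] [365,730] [365,730] [365,730]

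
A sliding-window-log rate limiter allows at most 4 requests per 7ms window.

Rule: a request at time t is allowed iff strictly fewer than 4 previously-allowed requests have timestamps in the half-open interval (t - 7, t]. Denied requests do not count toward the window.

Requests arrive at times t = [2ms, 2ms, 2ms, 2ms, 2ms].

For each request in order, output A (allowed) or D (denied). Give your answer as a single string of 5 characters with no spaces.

Answer: AAAAD

Derivation:
Tracking allowed requests in the window:
  req#1 t=2ms: ALLOW
  req#2 t=2ms: ALLOW
  req#3 t=2ms: ALLOW
  req#4 t=2ms: ALLOW
  req#5 t=2ms: DENY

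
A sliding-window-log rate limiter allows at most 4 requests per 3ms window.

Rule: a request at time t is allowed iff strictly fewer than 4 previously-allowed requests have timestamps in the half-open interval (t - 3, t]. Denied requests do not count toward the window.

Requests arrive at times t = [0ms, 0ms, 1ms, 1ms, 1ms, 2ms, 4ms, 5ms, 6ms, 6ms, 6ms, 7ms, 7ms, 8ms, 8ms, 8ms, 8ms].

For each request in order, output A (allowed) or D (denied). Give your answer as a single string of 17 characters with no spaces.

Answer: AAAADDAAAADADADDD

Derivation:
Tracking allowed requests in the window:
  req#1 t=0ms: ALLOW
  req#2 t=0ms: ALLOW
  req#3 t=1ms: ALLOW
  req#4 t=1ms: ALLOW
  req#5 t=1ms: DENY
  req#6 t=2ms: DENY
  req#7 t=4ms: ALLOW
  req#8 t=5ms: ALLOW
  req#9 t=6ms: ALLOW
  req#10 t=6ms: ALLOW
  req#11 t=6ms: DENY
  req#12 t=7ms: ALLOW
  req#13 t=7ms: DENY
  req#14 t=8ms: ALLOW
  req#15 t=8ms: DENY
  req#16 t=8ms: DENY
  req#17 t=8ms: DENY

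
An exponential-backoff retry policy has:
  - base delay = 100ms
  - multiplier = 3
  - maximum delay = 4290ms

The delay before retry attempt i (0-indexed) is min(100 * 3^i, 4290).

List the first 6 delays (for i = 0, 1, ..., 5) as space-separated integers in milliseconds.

Answer: 100 300 900 2700 4290 4290

Derivation:
Computing each delay:
  i=0: min(100*3^0, 4290) = 100
  i=1: min(100*3^1, 4290) = 300
  i=2: min(100*3^2, 4290) = 900
  i=3: min(100*3^3, 4290) = 2700
  i=4: min(100*3^4, 4290) = 4290
  i=5: min(100*3^5, 4290) = 4290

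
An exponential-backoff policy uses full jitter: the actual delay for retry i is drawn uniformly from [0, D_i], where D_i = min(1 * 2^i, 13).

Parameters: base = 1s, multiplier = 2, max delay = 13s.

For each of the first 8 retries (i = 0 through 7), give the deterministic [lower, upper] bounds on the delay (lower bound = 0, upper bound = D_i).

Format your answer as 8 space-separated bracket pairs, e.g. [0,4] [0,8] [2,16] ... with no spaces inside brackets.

Answer: [0,1] [0,2] [0,4] [0,8] [0,13] [0,13] [0,13] [0,13]

Derivation:
Computing bounds per retry:
  i=0: D_i=min(1*2^0,13)=1, bounds=[0,1]
  i=1: D_i=min(1*2^1,13)=2, bounds=[0,2]
  i=2: D_i=min(1*2^2,13)=4, bounds=[0,4]
  i=3: D_i=min(1*2^3,13)=8, bounds=[0,8]
  i=4: D_i=min(1*2^4,13)=13, bounds=[0,13]
  i=5: D_i=min(1*2^5,13)=13, bounds=[0,13]
  i=6: D_i=min(1*2^6,13)=13, bounds=[0,13]
  i=7: D_i=min(1*2^7,13)=13, bounds=[0,13]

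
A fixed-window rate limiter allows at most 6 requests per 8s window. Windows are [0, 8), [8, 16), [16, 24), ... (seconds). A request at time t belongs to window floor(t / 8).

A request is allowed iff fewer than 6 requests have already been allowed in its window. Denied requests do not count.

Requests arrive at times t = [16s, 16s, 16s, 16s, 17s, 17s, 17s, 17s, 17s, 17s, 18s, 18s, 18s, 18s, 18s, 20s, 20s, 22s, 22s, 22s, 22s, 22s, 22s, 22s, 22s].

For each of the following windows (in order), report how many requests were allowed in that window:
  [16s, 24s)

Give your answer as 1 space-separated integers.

Processing requests:
  req#1 t=16s (window 2): ALLOW
  req#2 t=16s (window 2): ALLOW
  req#3 t=16s (window 2): ALLOW
  req#4 t=16s (window 2): ALLOW
  req#5 t=17s (window 2): ALLOW
  req#6 t=17s (window 2): ALLOW
  req#7 t=17s (window 2): DENY
  req#8 t=17s (window 2): DENY
  req#9 t=17s (window 2): DENY
  req#10 t=17s (window 2): DENY
  req#11 t=18s (window 2): DENY
  req#12 t=18s (window 2): DENY
  req#13 t=18s (window 2): DENY
  req#14 t=18s (window 2): DENY
  req#15 t=18s (window 2): DENY
  req#16 t=20s (window 2): DENY
  req#17 t=20s (window 2): DENY
  req#18 t=22s (window 2): DENY
  req#19 t=22s (window 2): DENY
  req#20 t=22s (window 2): DENY
  req#21 t=22s (window 2): DENY
  req#22 t=22s (window 2): DENY
  req#23 t=22s (window 2): DENY
  req#24 t=22s (window 2): DENY
  req#25 t=22s (window 2): DENY

Allowed counts by window: 6

Answer: 6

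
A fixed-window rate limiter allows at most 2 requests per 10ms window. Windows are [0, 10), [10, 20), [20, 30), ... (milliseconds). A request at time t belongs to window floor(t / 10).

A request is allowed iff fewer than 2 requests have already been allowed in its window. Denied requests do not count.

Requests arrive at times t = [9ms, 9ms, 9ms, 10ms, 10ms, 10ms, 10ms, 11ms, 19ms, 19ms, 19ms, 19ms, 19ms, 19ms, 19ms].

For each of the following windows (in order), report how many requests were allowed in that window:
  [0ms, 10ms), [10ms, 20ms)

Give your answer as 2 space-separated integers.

Processing requests:
  req#1 t=9ms (window 0): ALLOW
  req#2 t=9ms (window 0): ALLOW
  req#3 t=9ms (window 0): DENY
  req#4 t=10ms (window 1): ALLOW
  req#5 t=10ms (window 1): ALLOW
  req#6 t=10ms (window 1): DENY
  req#7 t=10ms (window 1): DENY
  req#8 t=11ms (window 1): DENY
  req#9 t=19ms (window 1): DENY
  req#10 t=19ms (window 1): DENY
  req#11 t=19ms (window 1): DENY
  req#12 t=19ms (window 1): DENY
  req#13 t=19ms (window 1): DENY
  req#14 t=19ms (window 1): DENY
  req#15 t=19ms (window 1): DENY

Allowed counts by window: 2 2

Answer: 2 2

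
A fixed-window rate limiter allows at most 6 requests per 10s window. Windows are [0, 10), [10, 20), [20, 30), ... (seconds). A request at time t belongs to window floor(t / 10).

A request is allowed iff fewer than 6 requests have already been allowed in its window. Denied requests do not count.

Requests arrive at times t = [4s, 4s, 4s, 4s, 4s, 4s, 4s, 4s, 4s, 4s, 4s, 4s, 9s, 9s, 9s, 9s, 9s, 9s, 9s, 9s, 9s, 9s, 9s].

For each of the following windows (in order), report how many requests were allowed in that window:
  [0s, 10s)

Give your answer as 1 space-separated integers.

Answer: 6

Derivation:
Processing requests:
  req#1 t=4s (window 0): ALLOW
  req#2 t=4s (window 0): ALLOW
  req#3 t=4s (window 0): ALLOW
  req#4 t=4s (window 0): ALLOW
  req#5 t=4s (window 0): ALLOW
  req#6 t=4s (window 0): ALLOW
  req#7 t=4s (window 0): DENY
  req#8 t=4s (window 0): DENY
  req#9 t=4s (window 0): DENY
  req#10 t=4s (window 0): DENY
  req#11 t=4s (window 0): DENY
  req#12 t=4s (window 0): DENY
  req#13 t=9s (window 0): DENY
  req#14 t=9s (window 0): DENY
  req#15 t=9s (window 0): DENY
  req#16 t=9s (window 0): DENY
  req#17 t=9s (window 0): DENY
  req#18 t=9s (window 0): DENY
  req#19 t=9s (window 0): DENY
  req#20 t=9s (window 0): DENY
  req#21 t=9s (window 0): DENY
  req#22 t=9s (window 0): DENY
  req#23 t=9s (window 0): DENY

Allowed counts by window: 6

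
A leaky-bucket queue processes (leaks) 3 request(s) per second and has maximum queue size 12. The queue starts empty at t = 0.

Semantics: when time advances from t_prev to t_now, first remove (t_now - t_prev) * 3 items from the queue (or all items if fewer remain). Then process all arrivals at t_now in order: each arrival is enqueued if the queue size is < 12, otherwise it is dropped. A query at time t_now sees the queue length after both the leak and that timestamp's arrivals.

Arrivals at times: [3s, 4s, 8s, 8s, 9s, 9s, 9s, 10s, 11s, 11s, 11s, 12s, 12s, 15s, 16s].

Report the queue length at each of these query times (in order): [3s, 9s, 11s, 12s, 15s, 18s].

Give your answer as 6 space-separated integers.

Answer: 1 3 3 2 1 0

Derivation:
Queue lengths at query times:
  query t=3s: backlog = 1
  query t=9s: backlog = 3
  query t=11s: backlog = 3
  query t=12s: backlog = 2
  query t=15s: backlog = 1
  query t=18s: backlog = 0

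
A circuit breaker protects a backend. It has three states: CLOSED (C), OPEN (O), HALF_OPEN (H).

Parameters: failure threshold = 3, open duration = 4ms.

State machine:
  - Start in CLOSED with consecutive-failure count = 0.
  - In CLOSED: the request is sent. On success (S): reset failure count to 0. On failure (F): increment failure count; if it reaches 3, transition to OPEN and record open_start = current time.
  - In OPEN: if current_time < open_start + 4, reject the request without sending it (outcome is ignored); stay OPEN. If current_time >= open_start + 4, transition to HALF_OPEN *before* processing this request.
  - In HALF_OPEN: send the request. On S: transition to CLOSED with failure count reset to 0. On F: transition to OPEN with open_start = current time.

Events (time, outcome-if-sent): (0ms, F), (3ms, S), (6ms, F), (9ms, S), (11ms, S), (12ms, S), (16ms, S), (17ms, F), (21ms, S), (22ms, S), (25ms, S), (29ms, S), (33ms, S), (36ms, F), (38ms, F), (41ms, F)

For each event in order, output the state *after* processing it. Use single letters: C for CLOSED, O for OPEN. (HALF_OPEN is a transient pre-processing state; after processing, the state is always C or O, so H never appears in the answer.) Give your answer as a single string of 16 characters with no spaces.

State after each event:
  event#1 t=0ms outcome=F: state=CLOSED
  event#2 t=3ms outcome=S: state=CLOSED
  event#3 t=6ms outcome=F: state=CLOSED
  event#4 t=9ms outcome=S: state=CLOSED
  event#5 t=11ms outcome=S: state=CLOSED
  event#6 t=12ms outcome=S: state=CLOSED
  event#7 t=16ms outcome=S: state=CLOSED
  event#8 t=17ms outcome=F: state=CLOSED
  event#9 t=21ms outcome=S: state=CLOSED
  event#10 t=22ms outcome=S: state=CLOSED
  event#11 t=25ms outcome=S: state=CLOSED
  event#12 t=29ms outcome=S: state=CLOSED
  event#13 t=33ms outcome=S: state=CLOSED
  event#14 t=36ms outcome=F: state=CLOSED
  event#15 t=38ms outcome=F: state=CLOSED
  event#16 t=41ms outcome=F: state=OPEN

Answer: CCCCCCCCCCCCCCCO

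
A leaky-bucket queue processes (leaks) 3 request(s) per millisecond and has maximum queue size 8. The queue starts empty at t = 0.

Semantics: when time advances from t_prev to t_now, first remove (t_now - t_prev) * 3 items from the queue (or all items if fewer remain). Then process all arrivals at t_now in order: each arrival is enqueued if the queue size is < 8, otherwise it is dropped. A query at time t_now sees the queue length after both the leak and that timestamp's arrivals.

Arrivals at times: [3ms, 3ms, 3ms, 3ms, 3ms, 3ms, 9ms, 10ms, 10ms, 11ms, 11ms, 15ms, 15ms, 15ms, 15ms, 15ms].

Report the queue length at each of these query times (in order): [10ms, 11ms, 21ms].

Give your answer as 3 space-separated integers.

Answer: 2 2 0

Derivation:
Queue lengths at query times:
  query t=10ms: backlog = 2
  query t=11ms: backlog = 2
  query t=21ms: backlog = 0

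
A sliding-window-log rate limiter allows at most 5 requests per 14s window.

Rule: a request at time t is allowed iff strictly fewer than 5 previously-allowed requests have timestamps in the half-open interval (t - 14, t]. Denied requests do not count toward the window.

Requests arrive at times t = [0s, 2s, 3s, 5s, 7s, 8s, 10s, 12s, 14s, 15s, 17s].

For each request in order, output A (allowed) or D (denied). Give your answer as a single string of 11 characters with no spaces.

Answer: AAAAADDDADA

Derivation:
Tracking allowed requests in the window:
  req#1 t=0s: ALLOW
  req#2 t=2s: ALLOW
  req#3 t=3s: ALLOW
  req#4 t=5s: ALLOW
  req#5 t=7s: ALLOW
  req#6 t=8s: DENY
  req#7 t=10s: DENY
  req#8 t=12s: DENY
  req#9 t=14s: ALLOW
  req#10 t=15s: DENY
  req#11 t=17s: ALLOW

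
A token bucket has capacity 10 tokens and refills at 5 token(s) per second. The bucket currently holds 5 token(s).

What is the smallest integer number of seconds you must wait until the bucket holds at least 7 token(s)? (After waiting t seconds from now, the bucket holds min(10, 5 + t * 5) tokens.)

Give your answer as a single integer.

Answer: 1

Derivation:
Need 5 + t * 5 >= 7, so t >= 2/5.
Smallest integer t = ceil(2/5) = 1.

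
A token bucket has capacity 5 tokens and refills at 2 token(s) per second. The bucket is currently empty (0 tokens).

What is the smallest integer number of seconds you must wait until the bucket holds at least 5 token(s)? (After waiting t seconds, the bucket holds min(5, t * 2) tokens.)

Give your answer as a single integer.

Need t * 2 >= 5, so t >= 5/2.
Smallest integer t = ceil(5/2) = 3.

Answer: 3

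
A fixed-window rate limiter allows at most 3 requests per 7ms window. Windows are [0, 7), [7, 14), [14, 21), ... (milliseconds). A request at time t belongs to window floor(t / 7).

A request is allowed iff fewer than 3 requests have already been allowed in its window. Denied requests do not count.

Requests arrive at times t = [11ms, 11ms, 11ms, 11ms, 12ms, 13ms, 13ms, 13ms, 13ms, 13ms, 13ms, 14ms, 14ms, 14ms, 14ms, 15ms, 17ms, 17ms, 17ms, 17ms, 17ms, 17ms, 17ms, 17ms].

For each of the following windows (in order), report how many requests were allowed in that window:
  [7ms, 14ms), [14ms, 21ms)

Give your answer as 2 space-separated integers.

Answer: 3 3

Derivation:
Processing requests:
  req#1 t=11ms (window 1): ALLOW
  req#2 t=11ms (window 1): ALLOW
  req#3 t=11ms (window 1): ALLOW
  req#4 t=11ms (window 1): DENY
  req#5 t=12ms (window 1): DENY
  req#6 t=13ms (window 1): DENY
  req#7 t=13ms (window 1): DENY
  req#8 t=13ms (window 1): DENY
  req#9 t=13ms (window 1): DENY
  req#10 t=13ms (window 1): DENY
  req#11 t=13ms (window 1): DENY
  req#12 t=14ms (window 2): ALLOW
  req#13 t=14ms (window 2): ALLOW
  req#14 t=14ms (window 2): ALLOW
  req#15 t=14ms (window 2): DENY
  req#16 t=15ms (window 2): DENY
  req#17 t=17ms (window 2): DENY
  req#18 t=17ms (window 2): DENY
  req#19 t=17ms (window 2): DENY
  req#20 t=17ms (window 2): DENY
  req#21 t=17ms (window 2): DENY
  req#22 t=17ms (window 2): DENY
  req#23 t=17ms (window 2): DENY
  req#24 t=17ms (window 2): DENY

Allowed counts by window: 3 3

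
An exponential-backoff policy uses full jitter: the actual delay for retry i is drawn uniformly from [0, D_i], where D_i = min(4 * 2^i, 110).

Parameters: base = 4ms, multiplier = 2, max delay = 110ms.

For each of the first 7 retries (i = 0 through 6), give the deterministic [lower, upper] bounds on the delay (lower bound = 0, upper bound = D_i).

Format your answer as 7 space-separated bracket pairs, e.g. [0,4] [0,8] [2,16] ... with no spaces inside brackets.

Answer: [0,4] [0,8] [0,16] [0,32] [0,64] [0,110] [0,110]

Derivation:
Computing bounds per retry:
  i=0: D_i=min(4*2^0,110)=4, bounds=[0,4]
  i=1: D_i=min(4*2^1,110)=8, bounds=[0,8]
  i=2: D_i=min(4*2^2,110)=16, bounds=[0,16]
  i=3: D_i=min(4*2^3,110)=32, bounds=[0,32]
  i=4: D_i=min(4*2^4,110)=64, bounds=[0,64]
  i=5: D_i=min(4*2^5,110)=110, bounds=[0,110]
  i=6: D_i=min(4*2^6,110)=110, bounds=[0,110]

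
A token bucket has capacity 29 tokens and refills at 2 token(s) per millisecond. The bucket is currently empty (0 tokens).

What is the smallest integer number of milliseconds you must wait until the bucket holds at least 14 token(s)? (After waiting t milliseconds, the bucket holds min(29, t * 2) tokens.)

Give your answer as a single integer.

Answer: 7

Derivation:
Need t * 2 >= 14, so t >= 14/2.
Smallest integer t = ceil(14/2) = 7.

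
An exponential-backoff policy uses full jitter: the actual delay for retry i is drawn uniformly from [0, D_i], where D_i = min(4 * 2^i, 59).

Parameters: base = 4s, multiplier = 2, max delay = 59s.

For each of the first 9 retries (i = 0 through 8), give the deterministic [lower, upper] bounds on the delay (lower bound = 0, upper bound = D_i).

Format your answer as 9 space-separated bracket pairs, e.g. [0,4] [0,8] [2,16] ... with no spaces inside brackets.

Computing bounds per retry:
  i=0: D_i=min(4*2^0,59)=4, bounds=[0,4]
  i=1: D_i=min(4*2^1,59)=8, bounds=[0,8]
  i=2: D_i=min(4*2^2,59)=16, bounds=[0,16]
  i=3: D_i=min(4*2^3,59)=32, bounds=[0,32]
  i=4: D_i=min(4*2^4,59)=59, bounds=[0,59]
  i=5: D_i=min(4*2^5,59)=59, bounds=[0,59]
  i=6: D_i=min(4*2^6,59)=59, bounds=[0,59]
  i=7: D_i=min(4*2^7,59)=59, bounds=[0,59]
  i=8: D_i=min(4*2^8,59)=59, bounds=[0,59]

Answer: [0,4] [0,8] [0,16] [0,32] [0,59] [0,59] [0,59] [0,59] [0,59]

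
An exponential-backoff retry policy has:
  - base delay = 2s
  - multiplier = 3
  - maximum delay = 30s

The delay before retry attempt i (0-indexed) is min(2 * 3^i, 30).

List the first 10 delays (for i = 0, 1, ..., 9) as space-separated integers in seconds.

Answer: 2 6 18 30 30 30 30 30 30 30

Derivation:
Computing each delay:
  i=0: min(2*3^0, 30) = 2
  i=1: min(2*3^1, 30) = 6
  i=2: min(2*3^2, 30) = 18
  i=3: min(2*3^3, 30) = 30
  i=4: min(2*3^4, 30) = 30
  i=5: min(2*3^5, 30) = 30
  i=6: min(2*3^6, 30) = 30
  i=7: min(2*3^7, 30) = 30
  i=8: min(2*3^8, 30) = 30
  i=9: min(2*3^9, 30) = 30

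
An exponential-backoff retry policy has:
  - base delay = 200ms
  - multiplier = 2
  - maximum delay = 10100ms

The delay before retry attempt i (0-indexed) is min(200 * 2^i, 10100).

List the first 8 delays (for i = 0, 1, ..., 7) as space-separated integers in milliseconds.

Computing each delay:
  i=0: min(200*2^0, 10100) = 200
  i=1: min(200*2^1, 10100) = 400
  i=2: min(200*2^2, 10100) = 800
  i=3: min(200*2^3, 10100) = 1600
  i=4: min(200*2^4, 10100) = 3200
  i=5: min(200*2^5, 10100) = 6400
  i=6: min(200*2^6, 10100) = 10100
  i=7: min(200*2^7, 10100) = 10100

Answer: 200 400 800 1600 3200 6400 10100 10100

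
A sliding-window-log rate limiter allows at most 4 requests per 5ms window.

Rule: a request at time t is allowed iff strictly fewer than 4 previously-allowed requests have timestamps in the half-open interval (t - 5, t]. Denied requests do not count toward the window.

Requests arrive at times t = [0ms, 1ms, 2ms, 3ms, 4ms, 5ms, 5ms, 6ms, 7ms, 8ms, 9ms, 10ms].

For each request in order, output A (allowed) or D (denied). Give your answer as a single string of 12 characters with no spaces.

Tracking allowed requests in the window:
  req#1 t=0ms: ALLOW
  req#2 t=1ms: ALLOW
  req#3 t=2ms: ALLOW
  req#4 t=3ms: ALLOW
  req#5 t=4ms: DENY
  req#6 t=5ms: ALLOW
  req#7 t=5ms: DENY
  req#8 t=6ms: ALLOW
  req#9 t=7ms: ALLOW
  req#10 t=8ms: ALLOW
  req#11 t=9ms: DENY
  req#12 t=10ms: ALLOW

Answer: AAAADADAAADA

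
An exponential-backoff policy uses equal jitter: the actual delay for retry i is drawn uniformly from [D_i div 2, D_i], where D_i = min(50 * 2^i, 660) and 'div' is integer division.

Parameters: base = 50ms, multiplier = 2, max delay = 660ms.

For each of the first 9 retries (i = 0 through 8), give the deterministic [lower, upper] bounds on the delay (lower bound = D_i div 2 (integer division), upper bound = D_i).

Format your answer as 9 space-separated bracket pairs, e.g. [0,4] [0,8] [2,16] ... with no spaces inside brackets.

Computing bounds per retry:
  i=0: D_i=min(50*2^0,660)=50, bounds=[25,50]
  i=1: D_i=min(50*2^1,660)=100, bounds=[50,100]
  i=2: D_i=min(50*2^2,660)=200, bounds=[100,200]
  i=3: D_i=min(50*2^3,660)=400, bounds=[200,400]
  i=4: D_i=min(50*2^4,660)=660, bounds=[330,660]
  i=5: D_i=min(50*2^5,660)=660, bounds=[330,660]
  i=6: D_i=min(50*2^6,660)=660, bounds=[330,660]
  i=7: D_i=min(50*2^7,660)=660, bounds=[330,660]
  i=8: D_i=min(50*2^8,660)=660, bounds=[330,660]

Answer: [25,50] [50,100] [100,200] [200,400] [330,660] [330,660] [330,660] [330,660] [330,660]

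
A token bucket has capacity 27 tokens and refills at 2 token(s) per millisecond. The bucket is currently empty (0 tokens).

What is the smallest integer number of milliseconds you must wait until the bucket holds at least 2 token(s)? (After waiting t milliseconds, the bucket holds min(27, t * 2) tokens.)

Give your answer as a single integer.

Need t * 2 >= 2, so t >= 2/2.
Smallest integer t = ceil(2/2) = 1.

Answer: 1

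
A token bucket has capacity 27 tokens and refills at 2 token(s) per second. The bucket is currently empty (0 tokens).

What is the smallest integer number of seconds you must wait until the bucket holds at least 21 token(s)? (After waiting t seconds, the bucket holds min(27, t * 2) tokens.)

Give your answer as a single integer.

Need t * 2 >= 21, so t >= 21/2.
Smallest integer t = ceil(21/2) = 11.

Answer: 11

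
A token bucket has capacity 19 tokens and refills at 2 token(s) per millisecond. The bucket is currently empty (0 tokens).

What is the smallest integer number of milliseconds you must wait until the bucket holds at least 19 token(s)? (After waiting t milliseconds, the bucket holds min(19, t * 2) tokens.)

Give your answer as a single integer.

Answer: 10

Derivation:
Need t * 2 >= 19, so t >= 19/2.
Smallest integer t = ceil(19/2) = 10.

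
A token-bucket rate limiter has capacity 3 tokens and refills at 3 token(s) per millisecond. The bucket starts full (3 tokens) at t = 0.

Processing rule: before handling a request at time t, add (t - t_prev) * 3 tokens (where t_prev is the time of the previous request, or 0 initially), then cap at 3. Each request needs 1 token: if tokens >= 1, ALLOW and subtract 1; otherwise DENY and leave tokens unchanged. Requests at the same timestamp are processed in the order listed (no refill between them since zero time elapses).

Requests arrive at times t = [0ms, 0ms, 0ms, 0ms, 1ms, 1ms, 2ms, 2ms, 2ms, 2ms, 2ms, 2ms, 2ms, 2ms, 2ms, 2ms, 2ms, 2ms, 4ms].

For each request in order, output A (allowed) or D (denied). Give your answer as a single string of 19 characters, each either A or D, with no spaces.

Answer: AAADAAAAADDDDDDDDDA

Derivation:
Simulating step by step:
  req#1 t=0ms: ALLOW
  req#2 t=0ms: ALLOW
  req#3 t=0ms: ALLOW
  req#4 t=0ms: DENY
  req#5 t=1ms: ALLOW
  req#6 t=1ms: ALLOW
  req#7 t=2ms: ALLOW
  req#8 t=2ms: ALLOW
  req#9 t=2ms: ALLOW
  req#10 t=2ms: DENY
  req#11 t=2ms: DENY
  req#12 t=2ms: DENY
  req#13 t=2ms: DENY
  req#14 t=2ms: DENY
  req#15 t=2ms: DENY
  req#16 t=2ms: DENY
  req#17 t=2ms: DENY
  req#18 t=2ms: DENY
  req#19 t=4ms: ALLOW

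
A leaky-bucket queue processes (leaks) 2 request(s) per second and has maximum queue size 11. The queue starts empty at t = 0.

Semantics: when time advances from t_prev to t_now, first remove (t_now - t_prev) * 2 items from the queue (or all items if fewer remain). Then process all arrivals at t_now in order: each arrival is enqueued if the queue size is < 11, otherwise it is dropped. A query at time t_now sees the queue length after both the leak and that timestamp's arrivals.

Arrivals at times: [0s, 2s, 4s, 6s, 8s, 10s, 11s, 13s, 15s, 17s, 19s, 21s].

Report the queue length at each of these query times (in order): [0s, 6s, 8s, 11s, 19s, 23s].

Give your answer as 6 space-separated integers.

Queue lengths at query times:
  query t=0s: backlog = 1
  query t=6s: backlog = 1
  query t=8s: backlog = 1
  query t=11s: backlog = 1
  query t=19s: backlog = 1
  query t=23s: backlog = 0

Answer: 1 1 1 1 1 0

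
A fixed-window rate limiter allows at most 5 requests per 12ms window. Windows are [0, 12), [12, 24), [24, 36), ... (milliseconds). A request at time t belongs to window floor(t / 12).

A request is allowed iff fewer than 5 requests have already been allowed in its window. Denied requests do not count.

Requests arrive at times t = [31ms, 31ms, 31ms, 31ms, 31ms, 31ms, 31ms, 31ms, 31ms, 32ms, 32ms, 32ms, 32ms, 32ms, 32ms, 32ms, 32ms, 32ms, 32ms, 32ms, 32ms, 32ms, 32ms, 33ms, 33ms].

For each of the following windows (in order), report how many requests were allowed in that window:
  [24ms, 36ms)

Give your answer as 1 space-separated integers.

Answer: 5

Derivation:
Processing requests:
  req#1 t=31ms (window 2): ALLOW
  req#2 t=31ms (window 2): ALLOW
  req#3 t=31ms (window 2): ALLOW
  req#4 t=31ms (window 2): ALLOW
  req#5 t=31ms (window 2): ALLOW
  req#6 t=31ms (window 2): DENY
  req#7 t=31ms (window 2): DENY
  req#8 t=31ms (window 2): DENY
  req#9 t=31ms (window 2): DENY
  req#10 t=32ms (window 2): DENY
  req#11 t=32ms (window 2): DENY
  req#12 t=32ms (window 2): DENY
  req#13 t=32ms (window 2): DENY
  req#14 t=32ms (window 2): DENY
  req#15 t=32ms (window 2): DENY
  req#16 t=32ms (window 2): DENY
  req#17 t=32ms (window 2): DENY
  req#18 t=32ms (window 2): DENY
  req#19 t=32ms (window 2): DENY
  req#20 t=32ms (window 2): DENY
  req#21 t=32ms (window 2): DENY
  req#22 t=32ms (window 2): DENY
  req#23 t=32ms (window 2): DENY
  req#24 t=33ms (window 2): DENY
  req#25 t=33ms (window 2): DENY

Allowed counts by window: 5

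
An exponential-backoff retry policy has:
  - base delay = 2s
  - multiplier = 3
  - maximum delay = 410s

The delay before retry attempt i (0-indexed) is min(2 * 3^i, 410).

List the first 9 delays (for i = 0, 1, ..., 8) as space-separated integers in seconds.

Answer: 2 6 18 54 162 410 410 410 410

Derivation:
Computing each delay:
  i=0: min(2*3^0, 410) = 2
  i=1: min(2*3^1, 410) = 6
  i=2: min(2*3^2, 410) = 18
  i=3: min(2*3^3, 410) = 54
  i=4: min(2*3^4, 410) = 162
  i=5: min(2*3^5, 410) = 410
  i=6: min(2*3^6, 410) = 410
  i=7: min(2*3^7, 410) = 410
  i=8: min(2*3^8, 410) = 410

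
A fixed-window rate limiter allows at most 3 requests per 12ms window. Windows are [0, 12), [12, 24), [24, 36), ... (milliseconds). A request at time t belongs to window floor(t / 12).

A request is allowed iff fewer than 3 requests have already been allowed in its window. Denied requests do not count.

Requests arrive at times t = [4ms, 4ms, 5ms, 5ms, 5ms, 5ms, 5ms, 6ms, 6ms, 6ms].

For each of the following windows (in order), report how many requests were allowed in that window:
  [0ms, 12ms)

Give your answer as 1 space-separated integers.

Processing requests:
  req#1 t=4ms (window 0): ALLOW
  req#2 t=4ms (window 0): ALLOW
  req#3 t=5ms (window 0): ALLOW
  req#4 t=5ms (window 0): DENY
  req#5 t=5ms (window 0): DENY
  req#6 t=5ms (window 0): DENY
  req#7 t=5ms (window 0): DENY
  req#8 t=6ms (window 0): DENY
  req#9 t=6ms (window 0): DENY
  req#10 t=6ms (window 0): DENY

Allowed counts by window: 3

Answer: 3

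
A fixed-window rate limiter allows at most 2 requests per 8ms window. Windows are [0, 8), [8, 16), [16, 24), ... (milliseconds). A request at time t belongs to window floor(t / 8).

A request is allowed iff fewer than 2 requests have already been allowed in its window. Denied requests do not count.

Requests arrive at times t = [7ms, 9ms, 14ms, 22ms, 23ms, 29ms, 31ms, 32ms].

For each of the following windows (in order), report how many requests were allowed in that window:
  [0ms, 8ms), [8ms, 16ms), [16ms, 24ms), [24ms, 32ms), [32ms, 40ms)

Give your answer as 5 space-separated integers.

Answer: 1 2 2 2 1

Derivation:
Processing requests:
  req#1 t=7ms (window 0): ALLOW
  req#2 t=9ms (window 1): ALLOW
  req#3 t=14ms (window 1): ALLOW
  req#4 t=22ms (window 2): ALLOW
  req#5 t=23ms (window 2): ALLOW
  req#6 t=29ms (window 3): ALLOW
  req#7 t=31ms (window 3): ALLOW
  req#8 t=32ms (window 4): ALLOW

Allowed counts by window: 1 2 2 2 1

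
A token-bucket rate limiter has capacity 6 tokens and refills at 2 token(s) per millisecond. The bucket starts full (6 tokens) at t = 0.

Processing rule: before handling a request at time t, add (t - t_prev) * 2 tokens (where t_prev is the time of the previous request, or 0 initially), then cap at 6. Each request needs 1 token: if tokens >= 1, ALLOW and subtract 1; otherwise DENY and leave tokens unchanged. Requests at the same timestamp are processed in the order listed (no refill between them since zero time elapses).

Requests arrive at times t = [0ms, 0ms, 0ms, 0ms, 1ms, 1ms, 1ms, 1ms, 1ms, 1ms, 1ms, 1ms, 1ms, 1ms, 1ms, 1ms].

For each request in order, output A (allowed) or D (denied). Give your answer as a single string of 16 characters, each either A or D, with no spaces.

Answer: AAAAAAAADDDDDDDD

Derivation:
Simulating step by step:
  req#1 t=0ms: ALLOW
  req#2 t=0ms: ALLOW
  req#3 t=0ms: ALLOW
  req#4 t=0ms: ALLOW
  req#5 t=1ms: ALLOW
  req#6 t=1ms: ALLOW
  req#7 t=1ms: ALLOW
  req#8 t=1ms: ALLOW
  req#9 t=1ms: DENY
  req#10 t=1ms: DENY
  req#11 t=1ms: DENY
  req#12 t=1ms: DENY
  req#13 t=1ms: DENY
  req#14 t=1ms: DENY
  req#15 t=1ms: DENY
  req#16 t=1ms: DENY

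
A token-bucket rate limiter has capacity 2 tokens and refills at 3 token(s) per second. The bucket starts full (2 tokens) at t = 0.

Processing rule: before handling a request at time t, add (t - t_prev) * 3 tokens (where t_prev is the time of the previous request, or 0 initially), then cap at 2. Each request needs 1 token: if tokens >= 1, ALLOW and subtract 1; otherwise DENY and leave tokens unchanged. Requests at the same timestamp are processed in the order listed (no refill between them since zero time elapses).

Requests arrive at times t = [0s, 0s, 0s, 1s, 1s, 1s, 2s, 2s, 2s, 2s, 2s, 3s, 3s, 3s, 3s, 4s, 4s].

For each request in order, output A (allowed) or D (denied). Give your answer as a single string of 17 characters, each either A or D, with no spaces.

Simulating step by step:
  req#1 t=0s: ALLOW
  req#2 t=0s: ALLOW
  req#3 t=0s: DENY
  req#4 t=1s: ALLOW
  req#5 t=1s: ALLOW
  req#6 t=1s: DENY
  req#7 t=2s: ALLOW
  req#8 t=2s: ALLOW
  req#9 t=2s: DENY
  req#10 t=2s: DENY
  req#11 t=2s: DENY
  req#12 t=3s: ALLOW
  req#13 t=3s: ALLOW
  req#14 t=3s: DENY
  req#15 t=3s: DENY
  req#16 t=4s: ALLOW
  req#17 t=4s: ALLOW

Answer: AADAADAADDDAADDAA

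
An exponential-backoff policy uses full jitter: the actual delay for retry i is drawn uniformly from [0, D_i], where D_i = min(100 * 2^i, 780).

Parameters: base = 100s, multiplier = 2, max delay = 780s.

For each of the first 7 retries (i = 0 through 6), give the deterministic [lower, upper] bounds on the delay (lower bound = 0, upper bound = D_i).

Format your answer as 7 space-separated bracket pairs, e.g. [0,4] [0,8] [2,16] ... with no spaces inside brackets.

Answer: [0,100] [0,200] [0,400] [0,780] [0,780] [0,780] [0,780]

Derivation:
Computing bounds per retry:
  i=0: D_i=min(100*2^0,780)=100, bounds=[0,100]
  i=1: D_i=min(100*2^1,780)=200, bounds=[0,200]
  i=2: D_i=min(100*2^2,780)=400, bounds=[0,400]
  i=3: D_i=min(100*2^3,780)=780, bounds=[0,780]
  i=4: D_i=min(100*2^4,780)=780, bounds=[0,780]
  i=5: D_i=min(100*2^5,780)=780, bounds=[0,780]
  i=6: D_i=min(100*2^6,780)=780, bounds=[0,780]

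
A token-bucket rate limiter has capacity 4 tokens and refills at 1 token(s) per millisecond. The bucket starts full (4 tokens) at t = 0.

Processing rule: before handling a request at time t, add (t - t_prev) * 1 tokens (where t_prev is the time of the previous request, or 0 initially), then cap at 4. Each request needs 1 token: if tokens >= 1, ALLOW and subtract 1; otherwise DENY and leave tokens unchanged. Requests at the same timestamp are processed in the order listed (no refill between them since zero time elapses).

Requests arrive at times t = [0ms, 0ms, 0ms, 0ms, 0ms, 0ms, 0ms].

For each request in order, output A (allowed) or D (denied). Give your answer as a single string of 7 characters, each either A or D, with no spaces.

Simulating step by step:
  req#1 t=0ms: ALLOW
  req#2 t=0ms: ALLOW
  req#3 t=0ms: ALLOW
  req#4 t=0ms: ALLOW
  req#5 t=0ms: DENY
  req#6 t=0ms: DENY
  req#7 t=0ms: DENY

Answer: AAAADDD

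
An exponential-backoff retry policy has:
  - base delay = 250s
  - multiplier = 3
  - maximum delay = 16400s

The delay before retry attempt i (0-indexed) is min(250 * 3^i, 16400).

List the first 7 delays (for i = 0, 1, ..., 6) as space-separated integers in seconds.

Answer: 250 750 2250 6750 16400 16400 16400

Derivation:
Computing each delay:
  i=0: min(250*3^0, 16400) = 250
  i=1: min(250*3^1, 16400) = 750
  i=2: min(250*3^2, 16400) = 2250
  i=3: min(250*3^3, 16400) = 6750
  i=4: min(250*3^4, 16400) = 16400
  i=5: min(250*3^5, 16400) = 16400
  i=6: min(250*3^6, 16400) = 16400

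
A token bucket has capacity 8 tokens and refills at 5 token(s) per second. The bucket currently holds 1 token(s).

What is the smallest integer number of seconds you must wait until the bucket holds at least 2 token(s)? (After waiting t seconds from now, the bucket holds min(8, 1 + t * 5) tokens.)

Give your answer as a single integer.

Answer: 1

Derivation:
Need 1 + t * 5 >= 2, so t >= 1/5.
Smallest integer t = ceil(1/5) = 1.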